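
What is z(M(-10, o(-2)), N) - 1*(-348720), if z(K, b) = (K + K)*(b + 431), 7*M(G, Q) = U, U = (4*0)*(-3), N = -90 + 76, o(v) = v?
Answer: 348720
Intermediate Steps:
N = -14
U = 0 (U = 0*(-3) = 0)
M(G, Q) = 0 (M(G, Q) = (⅐)*0 = 0)
z(K, b) = 2*K*(431 + b) (z(K, b) = (2*K)*(431 + b) = 2*K*(431 + b))
z(M(-10, o(-2)), N) - 1*(-348720) = 2*0*(431 - 14) - 1*(-348720) = 2*0*417 + 348720 = 0 + 348720 = 348720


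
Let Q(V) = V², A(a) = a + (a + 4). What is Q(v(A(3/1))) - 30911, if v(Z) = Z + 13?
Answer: -30382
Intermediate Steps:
A(a) = 4 + 2*a (A(a) = a + (4 + a) = 4 + 2*a)
v(Z) = 13 + Z
Q(v(A(3/1))) - 30911 = (13 + (4 + 2*(3/1)))² - 30911 = (13 + (4 + 2*(3*1)))² - 30911 = (13 + (4 + 2*3))² - 30911 = (13 + (4 + 6))² - 30911 = (13 + 10)² - 30911 = 23² - 30911 = 529 - 30911 = -30382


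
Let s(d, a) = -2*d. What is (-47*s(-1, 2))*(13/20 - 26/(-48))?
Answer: -6721/60 ≈ -112.02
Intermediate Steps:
(-47*s(-1, 2))*(13/20 - 26/(-48)) = (-(-94)*(-1))*(13/20 - 26/(-48)) = (-47*2)*(13*(1/20) - 26*(-1/48)) = -94*(13/20 + 13/24) = -94*143/120 = -6721/60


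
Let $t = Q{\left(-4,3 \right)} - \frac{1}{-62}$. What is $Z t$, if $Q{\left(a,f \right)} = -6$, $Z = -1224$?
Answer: $\frac{227052}{31} \approx 7324.3$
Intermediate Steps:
$t = - \frac{371}{62}$ ($t = -6 - \frac{1}{-62} = -6 - - \frac{1}{62} = -6 + \frac{1}{62} = - \frac{371}{62} \approx -5.9839$)
$Z t = \left(-1224\right) \left(- \frac{371}{62}\right) = \frac{227052}{31}$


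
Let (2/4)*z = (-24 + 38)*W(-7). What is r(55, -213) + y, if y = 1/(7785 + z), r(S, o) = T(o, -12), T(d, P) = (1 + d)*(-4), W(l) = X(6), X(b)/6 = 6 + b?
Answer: 8311249/9801 ≈ 848.00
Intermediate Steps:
X(b) = 36 + 6*b (X(b) = 6*(6 + b) = 36 + 6*b)
W(l) = 72 (W(l) = 36 + 6*6 = 36 + 36 = 72)
T(d, P) = -4 - 4*d
r(S, o) = -4 - 4*o
z = 2016 (z = 2*((-24 + 38)*72) = 2*(14*72) = 2*1008 = 2016)
y = 1/9801 (y = 1/(7785 + 2016) = 1/9801 ≈ 0.00010203)
r(55, -213) + y = (-4 - 4*(-213)) + 1/9801 = (-4 + 852) + 1/9801 = 848 + 1/9801 = 8311249/9801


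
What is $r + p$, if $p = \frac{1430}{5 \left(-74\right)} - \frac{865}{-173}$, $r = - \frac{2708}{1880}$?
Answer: $- \frac{5309}{17390} \approx -0.30529$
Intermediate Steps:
$r = - \frac{677}{470}$ ($r = \left(-2708\right) \frac{1}{1880} = - \frac{677}{470} \approx -1.4404$)
$p = \frac{42}{37}$ ($p = \frac{1430}{-370} - -5 = 1430 \left(- \frac{1}{370}\right) + 5 = - \frac{143}{37} + 5 = \frac{42}{37} \approx 1.1351$)
$r + p = - \frac{677}{470} + \frac{42}{37} = - \frac{5309}{17390}$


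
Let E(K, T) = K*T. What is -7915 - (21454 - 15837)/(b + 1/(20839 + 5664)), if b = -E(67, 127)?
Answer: -1784794648439/225514026 ≈ -7914.3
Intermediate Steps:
b = -8509 (b = -67*127 = -1*8509 = -8509)
-7915 - (21454 - 15837)/(b + 1/(20839 + 5664)) = -7915 - (21454 - 15837)/(-8509 + 1/(20839 + 5664)) = -7915 - 5617/(-8509 + 1/26503) = -7915 - 5617/(-225514026/26503) = -7915 - 5617*(-26503)/225514026 = -7915 - 1*(-148867351/225514026) = -7915 + 148867351/225514026 = -1784794648439/225514026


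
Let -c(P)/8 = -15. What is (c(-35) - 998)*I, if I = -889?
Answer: 780542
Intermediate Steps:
c(P) = 120 (c(P) = -8*(-15) = 120)
(c(-35) - 998)*I = (120 - 998)*(-889) = -878*(-889) = 780542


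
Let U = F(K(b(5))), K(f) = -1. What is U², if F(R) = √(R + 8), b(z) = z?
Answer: 7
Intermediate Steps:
F(R) = √(8 + R)
U = √7 (U = √(8 - 1) = √7 ≈ 2.6458)
U² = (√7)² = 7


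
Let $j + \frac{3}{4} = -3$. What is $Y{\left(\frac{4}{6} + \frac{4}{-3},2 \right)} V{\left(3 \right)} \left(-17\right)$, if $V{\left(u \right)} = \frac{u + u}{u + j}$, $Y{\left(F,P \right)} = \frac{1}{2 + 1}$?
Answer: $\frac{136}{3} \approx 45.333$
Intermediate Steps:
$j = - \frac{15}{4}$ ($j = - \frac{3}{4} - 3 = - \frac{15}{4} \approx -3.75$)
$Y{\left(F,P \right)} = \frac{1}{3}$
$V{\left(u \right)} = \frac{2 u}{- \frac{15}{4} + u}$ ($V{\left(u \right)} = \frac{u + u}{u - \frac{15}{4}} = \frac{2 u}{- \frac{15}{4} + u}$)
$Y{\left(\frac{4}{6} + \frac{4}{-3},2 \right)} V{\left(3 \right)} \left(-17\right) = \frac{8 \cdot 3 \frac{1}{-15 + 4 \cdot 3}}{3} \left(-17\right) = \frac{8 \cdot 3 \frac{1}{-15 + 12}}{3} \left(-17\right) = \frac{8 \cdot 3 \frac{1}{-3}}{3} \left(-17\right) = \frac{8 \cdot 3 \left(- \frac{1}{3}\right)}{3} \left(-17\right) = \frac{1}{3} \left(-8\right) \left(-17\right) = \left(- \frac{8}{3}\right) \left(-17\right) = \frac{136}{3}$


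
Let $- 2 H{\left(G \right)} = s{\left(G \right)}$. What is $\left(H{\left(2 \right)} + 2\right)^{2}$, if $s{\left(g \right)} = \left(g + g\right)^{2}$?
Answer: $36$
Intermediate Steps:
$s{\left(g \right)} = 4 g^{2}$ ($s{\left(g \right)} = \left(2 g\right)^{2} = 4 g^{2}$)
$H{\left(G \right)} = - 2 G^{2}$ ($H{\left(G \right)} = - \frac{4 G^{2}}{2} = - 2 G^{2}$)
$\left(H{\left(2 \right)} + 2\right)^{2} = \left(- 2 \cdot 2^{2} + 2\right)^{2} = \left(\left(-2\right) 4 + 2\right)^{2} = \left(-8 + 2\right)^{2} = \left(-6\right)^{2} = 36$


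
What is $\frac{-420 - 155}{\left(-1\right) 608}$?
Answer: $\frac{575}{608} \approx 0.94572$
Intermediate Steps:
$\frac{-420 - 155}{\left(-1\right) 608} = \frac{-420 - 155}{-608} = \left(-575\right) \left(- \frac{1}{608}\right) = \frac{575}{608}$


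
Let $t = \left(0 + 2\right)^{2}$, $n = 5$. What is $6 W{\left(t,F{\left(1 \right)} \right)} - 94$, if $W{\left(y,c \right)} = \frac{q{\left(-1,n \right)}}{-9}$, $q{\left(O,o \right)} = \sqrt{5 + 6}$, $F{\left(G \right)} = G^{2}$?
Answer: $-94 - \frac{2 \sqrt{11}}{3} \approx -96.211$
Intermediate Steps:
$t = 4$ ($t = 2^{2} = 4$)
$q{\left(O,o \right)} = \sqrt{11}$
$W{\left(y,c \right)} = - \frac{\sqrt{11}}{9}$ ($W{\left(y,c \right)} = \frac{\sqrt{11}}{-9} = \sqrt{11} \left(- \frac{1}{9}\right) = - \frac{\sqrt{11}}{9}$)
$6 W{\left(t,F{\left(1 \right)} \right)} - 94 = 6 \left(- \frac{\sqrt{11}}{9}\right) - 94 = - \frac{2 \sqrt{11}}{3} - 94 = -94 - \frac{2 \sqrt{11}}{3}$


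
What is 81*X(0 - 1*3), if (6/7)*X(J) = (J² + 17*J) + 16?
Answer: -2457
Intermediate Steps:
X(J) = 56/3 + 7*J²/6 + 119*J/6 (X(J) = 7*((J² + 17*J) + 16)/6 = 7*(16 + J² + 17*J)/6 = 56/3 + 7*J²/6 + 119*J/6)
81*X(0 - 1*3) = 81*(56/3 + 7*(0 - 1*3)²/6 + 119*(0 - 1*3)/6) = 81*(56/3 + 7*(0 - 3)²/6 + 119*(0 - 3)/6) = 81*(56/3 + (7/6)*(-3)² + (119/6)*(-3)) = 81*(56/3 + (7/6)*9 - 119/2) = 81*(56/3 + 21/2 - 119/2) = 81*(-91/3) = -2457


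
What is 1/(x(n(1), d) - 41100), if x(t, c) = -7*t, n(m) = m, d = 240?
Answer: -1/41107 ≈ -2.4327e-5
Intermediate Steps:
1/(x(n(1), d) - 41100) = 1/(-7*1 - 41100) = 1/(-7 - 41100) = 1/(-41107) = -1/41107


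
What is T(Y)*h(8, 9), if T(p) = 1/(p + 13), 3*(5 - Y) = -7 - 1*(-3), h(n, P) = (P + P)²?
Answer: 486/29 ≈ 16.759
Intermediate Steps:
h(n, P) = 4*P² (h(n, P) = (2*P)² = 4*P²)
Y = 19/3 (Y = 5 - (-7 - 1*(-3))/3 = 5 - (-7 + 3)/3 = 5 - ⅓*(-4) = 5 + 4/3 = 19/3 ≈ 6.3333)
T(p) = 1/(13 + p)
T(Y)*h(8, 9) = (4*9²)/(13 + 19/3) = (4*81)/(58/3) = (3/58)*324 = 486/29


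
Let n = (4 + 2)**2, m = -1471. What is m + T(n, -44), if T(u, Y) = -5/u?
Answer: -52961/36 ≈ -1471.1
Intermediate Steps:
n = 36 (n = 6**2 = 36)
m + T(n, -44) = -1471 - 5/36 = -52961/36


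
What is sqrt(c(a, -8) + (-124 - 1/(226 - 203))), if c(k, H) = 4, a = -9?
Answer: I*sqrt(63503)/23 ≈ 10.956*I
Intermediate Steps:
sqrt(c(a, -8) + (-124 - 1/(226 - 203))) = sqrt(4 + (-124 - 1/(226 - 203))) = sqrt(4 + (-124 - 1/23)) = sqrt(4 - 2853/23) = sqrt(-2761/23) = I*sqrt(63503)/23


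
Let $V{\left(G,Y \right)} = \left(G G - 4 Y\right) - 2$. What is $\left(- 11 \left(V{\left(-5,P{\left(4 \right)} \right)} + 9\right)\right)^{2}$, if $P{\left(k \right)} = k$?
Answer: $30976$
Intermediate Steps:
$V{\left(G,Y \right)} = -2 + G^{2} - 4 Y$ ($V{\left(G,Y \right)} = \left(G^{2} - 4 Y\right) - 2 = -2 + G^{2} - 4 Y$)
$\left(- 11 \left(V{\left(-5,P{\left(4 \right)} \right)} + 9\right)\right)^{2} = \left(- 11 \left(\left(-2 + \left(-5\right)^{2} - 16\right) + 9\right)\right)^{2} = \left(- 11 \left(\left(-2 + 25 - 16\right) + 9\right)\right)^{2} = \left(- 11 \left(7 + 9\right)\right)^{2} = \left(\left(-11\right) 16\right)^{2} = \left(-176\right)^{2} = 30976$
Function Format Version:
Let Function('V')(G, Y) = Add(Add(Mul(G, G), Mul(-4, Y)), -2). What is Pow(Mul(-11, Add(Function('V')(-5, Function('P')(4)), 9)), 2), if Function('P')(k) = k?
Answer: 30976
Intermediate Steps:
Function('V')(G, Y) = Add(-2, Pow(G, 2), Mul(-4, Y)) (Function('V')(G, Y) = Add(Add(Pow(G, 2), Mul(-4, Y)), -2) = Add(-2, Pow(G, 2), Mul(-4, Y)))
Pow(Mul(-11, Add(Function('V')(-5, Function('P')(4)), 9)), 2) = Pow(Mul(-11, Add(Add(-2, Pow(-5, 2), Mul(-4, 4)), 9)), 2) = Pow(Mul(-11, Add(Add(-2, 25, -16), 9)), 2) = Pow(Mul(-11, Add(7, 9)), 2) = Pow(Mul(-11, 16), 2) = Pow(-176, 2) = 30976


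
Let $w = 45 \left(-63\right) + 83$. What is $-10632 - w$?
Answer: $-7880$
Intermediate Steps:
$w = -2752$ ($w = -2835 + 83 = -2752$)
$-10632 - w = -10632 - -2752 = -10632 + 2752 = -7880$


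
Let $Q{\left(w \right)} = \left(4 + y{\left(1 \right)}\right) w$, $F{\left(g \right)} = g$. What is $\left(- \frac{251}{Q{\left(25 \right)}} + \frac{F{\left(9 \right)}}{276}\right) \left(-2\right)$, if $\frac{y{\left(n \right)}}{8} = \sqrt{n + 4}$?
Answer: $- \frac{3599}{10925} + \frac{251 \sqrt{5}}{475} \approx 0.85216$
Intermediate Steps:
$y{\left(n \right)} = 8 \sqrt{4 + n}$ ($y{\left(n \right)} = 8 \sqrt{n + 4} = 8 \sqrt{4 + n}$)
$Q{\left(w \right)} = w \left(4 + 8 \sqrt{5}\right)$ ($Q{\left(w \right)} = \left(4 + 8 \sqrt{4 + 1}\right) w = \left(4 + 8 \sqrt{5}\right) w = w \left(4 + 8 \sqrt{5}\right)$)
$\left(- \frac{251}{Q{\left(25 \right)}} + \frac{F{\left(9 \right)}}{276}\right) \left(-2\right) = \left(- \frac{251}{4 \cdot 25 \left(1 + 2 \sqrt{5}\right)} + \frac{9}{276}\right) \left(-2\right) = \left(- \frac{251}{100 + 200 \sqrt{5}} + 9 \cdot \frac{1}{276}\right) \left(-2\right) = \left(- \frac{251}{100 + 200 \sqrt{5}} + \frac{3}{92}\right) \left(-2\right) = \left(\frac{3}{92} - \frac{251}{100 + 200 \sqrt{5}}\right) \left(-2\right) = - \frac{3}{46} + \frac{502}{100 + 200 \sqrt{5}}$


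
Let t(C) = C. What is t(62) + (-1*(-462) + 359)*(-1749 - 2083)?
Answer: -3146010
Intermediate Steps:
t(62) + (-1*(-462) + 359)*(-1749 - 2083) = 62 + (-1*(-462) + 359)*(-1749 - 2083) = 62 + (462 + 359)*(-3832) = 62 + 821*(-3832) = 62 - 3146072 = -3146010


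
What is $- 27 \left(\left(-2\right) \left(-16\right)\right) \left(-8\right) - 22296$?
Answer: $-15384$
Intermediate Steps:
$- 27 \left(\left(-2\right) \left(-16\right)\right) \left(-8\right) - 22296 = \left(-27\right) 32 \left(-8\right) - 22296 = \left(-864\right) \left(-8\right) - 22296 = 6912 - 22296 = -15384$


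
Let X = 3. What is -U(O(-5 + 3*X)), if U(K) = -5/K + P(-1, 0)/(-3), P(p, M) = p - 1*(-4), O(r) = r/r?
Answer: 6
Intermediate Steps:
O(r) = 1
P(p, M) = 4 + p (P(p, M) = p + 4 = 4 + p)
U(K) = -1 - 5/K (U(K) = -5/K + (4 - 1)/(-3) = -5/K + 3*(-⅓) = -5/K - 1 = -1 - 5/K)
-U(O(-5 + 3*X)) = -(-5 - 1*1)/1 = -(-5 - 1) = -(-6) = -1*(-6) = 6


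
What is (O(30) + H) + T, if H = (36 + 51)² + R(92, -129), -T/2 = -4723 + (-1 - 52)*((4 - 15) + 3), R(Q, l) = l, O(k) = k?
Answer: 16068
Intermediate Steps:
T = 8598 (T = -2*(-4723 + (-1 - 52)*((4 - 15) + 3)) = -2*(-4723 - 53*(-11 + 3)) = -2*(-4723 - 53*(-8)) = -2*(-4723 + 424) = -2*(-4299) = 8598)
H = 7440 (H = (36 + 51)² - 129 = 87² - 129 = 7569 - 129 = 7440)
(O(30) + H) + T = (30 + 7440) + 8598 = 7470 + 8598 = 16068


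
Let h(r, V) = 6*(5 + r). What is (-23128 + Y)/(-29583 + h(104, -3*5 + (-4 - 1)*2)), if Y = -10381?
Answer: 33509/28929 ≈ 1.1583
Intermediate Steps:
h(r, V) = 30 + 6*r
(-23128 + Y)/(-29583 + h(104, -3*5 + (-4 - 1)*2)) = (-23128 - 10381)/(-29583 + (30 + 6*104)) = -33509/(-29583 + (30 + 624)) = -33509/(-29583 + 654) = -33509/(-28929) = -33509*(-1/28929) = 33509/28929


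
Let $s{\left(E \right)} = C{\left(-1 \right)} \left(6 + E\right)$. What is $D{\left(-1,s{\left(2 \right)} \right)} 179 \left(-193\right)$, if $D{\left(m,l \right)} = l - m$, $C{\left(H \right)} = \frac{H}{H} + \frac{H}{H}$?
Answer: $-587299$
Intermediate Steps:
$C{\left(H \right)} = 2$ ($C{\left(H \right)} = 1 + 1 = 2$)
$s{\left(E \right)} = 12 + 2 E$ ($s{\left(E \right)} = 2 \left(6 + E\right) = 12 + 2 E$)
$D{\left(-1,s{\left(2 \right)} \right)} 179 \left(-193\right) = \left(\left(12 + 2 \cdot 2\right) - -1\right) 179 \left(-193\right) = \left(\left(12 + 4\right) + 1\right) 179 \left(-193\right) = \left(16 + 1\right) 179 \left(-193\right) = 17 \cdot 179 \left(-193\right) = 3043 \left(-193\right) = -587299$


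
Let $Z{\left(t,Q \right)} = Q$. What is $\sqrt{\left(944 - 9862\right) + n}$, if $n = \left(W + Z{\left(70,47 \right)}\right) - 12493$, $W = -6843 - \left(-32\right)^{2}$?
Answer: $i \sqrt{29231} \approx 170.97 i$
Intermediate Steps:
$W = -7867$ ($W = -6843 - 1024 = -7867$)
$n = -20313$ ($n = \left(-7867 + 47\right) - 12493 = -7820 - 12493 = -20313$)
$\sqrt{\left(944 - 9862\right) + n} = \sqrt{\left(944 - 9862\right) - 20313} = \sqrt{-8918 - 20313} = \sqrt{-29231} = i \sqrt{29231}$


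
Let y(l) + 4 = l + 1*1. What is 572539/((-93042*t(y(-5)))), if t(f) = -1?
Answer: 572539/93042 ≈ 6.1536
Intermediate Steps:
y(l) = -3 + l (y(l) = -4 + (l + 1*1) = -4 + (l + 1) = -4 + (1 + l) = -3 + l)
572539/((-93042*t(y(-5)))) = 572539/((-93042*(-1))) = 572539/93042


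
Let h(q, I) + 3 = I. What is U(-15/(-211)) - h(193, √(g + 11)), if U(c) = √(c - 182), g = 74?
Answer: 3 - √85 + I*√8099657/211 ≈ -6.2195 + 13.488*I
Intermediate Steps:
h(q, I) = -3 + I
U(c) = √(-182 + c)
U(-15/(-211)) - h(193, √(g + 11)) = √(-182 - 15/(-211)) - (-3 + √(74 + 11)) = √(-182 - 15*(-1/211)) - (-3 + √85) = √(-182 + 15/211) + (3 - √85) = √(-38387/211) + (3 - √85) = I*√8099657/211 + (3 - √85) = 3 - √85 + I*√8099657/211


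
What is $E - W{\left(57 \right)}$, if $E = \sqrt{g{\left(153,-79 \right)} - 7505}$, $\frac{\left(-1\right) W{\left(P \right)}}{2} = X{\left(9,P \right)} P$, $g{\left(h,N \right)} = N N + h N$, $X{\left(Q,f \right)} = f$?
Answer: $6498 + 13 i \sqrt{79} \approx 6498.0 + 115.55 i$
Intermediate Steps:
$g{\left(h,N \right)} = N^{2} + N h$
$W{\left(P \right)} = - 2 P^{2}$ ($W{\left(P \right)} = - 2 P P = - 2 P^{2}$)
$E = 13 i \sqrt{79}$ ($E = \sqrt{- 79 \left(-79 + 153\right) - 7505} = \sqrt{\left(-79\right) 74 - 7505} = \sqrt{-5846 - 7505} = \sqrt{-13351} = 13 i \sqrt{79} \approx 115.55 i$)
$E - W{\left(57 \right)} = 13 i \sqrt{79} - - 2 \cdot 57^{2} = 13 i \sqrt{79} - \left(-2\right) 3249 = 13 i \sqrt{79} - -6498 = 13 i \sqrt{79} + 6498 = 6498 + 13 i \sqrt{79}$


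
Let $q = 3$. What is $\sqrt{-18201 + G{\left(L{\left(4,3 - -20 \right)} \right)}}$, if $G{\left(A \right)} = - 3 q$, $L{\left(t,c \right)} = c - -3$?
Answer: $i \sqrt{18210} \approx 134.94 i$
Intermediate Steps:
$L{\left(t,c \right)} = 3 + c$ ($L{\left(t,c \right)} = c + 3 = 3 + c$)
$G{\left(A \right)} = -9$ ($G{\left(A \right)} = \left(-3\right) 3 = -9$)
$\sqrt{-18201 + G{\left(L{\left(4,3 - -20 \right)} \right)}} = \sqrt{-18201 - 9} = \sqrt{-18210} = i \sqrt{18210}$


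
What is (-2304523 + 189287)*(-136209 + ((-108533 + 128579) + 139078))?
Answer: -48470632940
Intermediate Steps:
(-2304523 + 189287)*(-136209 + ((-108533 + 128579) + 139078)) = -2115236*(-136209 + (20046 + 139078)) = -2115236*(-136209 + 159124) = -2115236*22915 = -48470632940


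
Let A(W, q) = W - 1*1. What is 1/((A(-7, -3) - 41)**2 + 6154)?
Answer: 1/8555 ≈ 0.00011689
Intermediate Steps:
A(W, q) = -1 + W (A(W, q) = W - 1 = -1 + W)
1/((A(-7, -3) - 41)**2 + 6154) = 1/(((-1 - 7) - 41)**2 + 6154) = 1/((-8 - 41)**2 + 6154) = 1/((-49)**2 + 6154) = 1/(2401 + 6154) = 1/8555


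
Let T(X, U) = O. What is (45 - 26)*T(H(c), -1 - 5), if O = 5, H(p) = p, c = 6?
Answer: 95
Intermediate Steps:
T(X, U) = 5
(45 - 26)*T(H(c), -1 - 5) = (45 - 26)*5 = 19*5 = 95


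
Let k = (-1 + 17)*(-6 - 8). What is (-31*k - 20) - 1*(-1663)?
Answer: 8587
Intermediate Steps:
k = -224 (k = 16*(-14) = -224)
(-31*k - 20) - 1*(-1663) = (-31*(-224) - 20) - 1*(-1663) = (6944 - 20) + 1663 = 6924 + 1663 = 8587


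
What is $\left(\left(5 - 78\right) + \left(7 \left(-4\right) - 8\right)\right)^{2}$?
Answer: $11881$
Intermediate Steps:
$\left(\left(5 - 78\right) + \left(7 \left(-4\right) - 8\right)\right)^{2} = \left(\left(5 - 78\right) - 36\right)^{2} = \left(-73 - 36\right)^{2} = \left(-109\right)^{2} = 11881$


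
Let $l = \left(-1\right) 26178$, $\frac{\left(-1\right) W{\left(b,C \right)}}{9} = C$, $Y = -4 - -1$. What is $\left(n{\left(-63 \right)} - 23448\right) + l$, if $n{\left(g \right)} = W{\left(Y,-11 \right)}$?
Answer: $-49527$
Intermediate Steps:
$Y = -3$ ($Y = -4 + 1 = -3$)
$W{\left(b,C \right)} = - 9 C$
$n{\left(g \right)} = 99$ ($n{\left(g \right)} = \left(-9\right) \left(-11\right) = 99$)
$l = -26178$
$\left(n{\left(-63 \right)} - 23448\right) + l = \left(99 - 23448\right) - 26178 = -23349 - 26178 = -49527$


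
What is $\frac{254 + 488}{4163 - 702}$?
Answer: $\frac{742}{3461} \approx 0.21439$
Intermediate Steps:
$\frac{254 + 488}{4163 - 702} = \frac{742}{3461}$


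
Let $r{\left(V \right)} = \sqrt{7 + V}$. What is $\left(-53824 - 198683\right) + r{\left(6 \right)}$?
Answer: $-252507 + \sqrt{13} \approx -2.525 \cdot 10^{5}$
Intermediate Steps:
$\left(-53824 - 198683\right) + r{\left(6 \right)} = \left(-53824 - 198683\right) + \sqrt{7 + 6} = -252507 + \sqrt{13}$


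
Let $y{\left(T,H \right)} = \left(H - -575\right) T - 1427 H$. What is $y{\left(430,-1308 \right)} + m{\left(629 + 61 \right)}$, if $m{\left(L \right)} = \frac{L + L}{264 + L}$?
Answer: $\frac{246661064}{159} \approx 1.5513 \cdot 10^{6}$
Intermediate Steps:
$y{\left(T,H \right)} = - 1427 H + T \left(575 + H\right)$ ($y{\left(T,H \right)} = \left(H + 575\right) T - 1427 H = \left(575 + H\right) T - 1427 H = T \left(575 + H\right) - 1427 H = - 1427 H + T \left(575 + H\right)$)
$m{\left(L \right)} = \frac{2 L}{264 + L}$
$y{\left(430,-1308 \right)} + m{\left(629 + 61 \right)} = \left(\left(-1427\right) \left(-1308\right) + 575 \cdot 430 - 562440\right) + \frac{2 \left(629 + 61\right)}{264 + \left(629 + 61\right)} = \left(1866516 + 247250 - 562440\right) + 2 \cdot 690 \frac{1}{264 + 690} = 1551326 + 2 \cdot 690 \cdot \frac{1}{954} = 1551326 + \frac{230}{159} = \frac{246661064}{159}$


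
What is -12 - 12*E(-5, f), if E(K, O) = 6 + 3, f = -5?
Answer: -120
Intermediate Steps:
E(K, O) = 9
-12 - 12*E(-5, f) = -12 - 12*9 = -12 - 108 = -120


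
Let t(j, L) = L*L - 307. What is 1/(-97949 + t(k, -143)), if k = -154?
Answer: -1/77807 ≈ -1.2852e-5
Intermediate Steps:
t(j, L) = -307 + L² (t(j, L) = L² - 307 = -307 + L²)
1/(-97949 + t(k, -143)) = 1/(-97949 + (-307 + (-143)²)) = 1/(-97949 + (-307 + 20449)) = 1/(-97949 + 20142) = 1/(-77807) = -1/77807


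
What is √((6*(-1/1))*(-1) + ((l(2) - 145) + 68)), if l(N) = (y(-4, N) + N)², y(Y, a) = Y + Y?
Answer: I*√35 ≈ 5.9161*I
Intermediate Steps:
y(Y, a) = 2*Y
l(N) = (-8 + N)² (l(N) = (2*(-4) + N)² = (-8 + N)²)
√((6*(-1/1))*(-1) + ((l(2) - 145) + 68)) = √((6*(-1/1))*(-1) + (((-8 + 2)² - 145) + 68)) = √((6*(-1*1))*(-1) + (((-6)² - 145) + 68)) = √((6*(-1))*(-1) + ((36 - 145) + 68)) = √(-6*(-1) + (-109 + 68)) = √(6 - 41) = √(-35) = I*√35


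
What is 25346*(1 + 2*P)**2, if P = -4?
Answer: 1241954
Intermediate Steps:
25346*(1 + 2*P)**2 = 25346*(1 + 2*(-4))**2 = 25346*(1 - 8)**2 = 25346*(-7)**2 = 25346*49 = 1241954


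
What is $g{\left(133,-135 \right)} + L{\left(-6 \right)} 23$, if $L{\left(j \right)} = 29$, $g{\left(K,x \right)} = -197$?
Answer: $470$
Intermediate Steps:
$g{\left(133,-135 \right)} + L{\left(-6 \right)} 23 = -197 + 29 \cdot 23 = -197 + 667 = 470$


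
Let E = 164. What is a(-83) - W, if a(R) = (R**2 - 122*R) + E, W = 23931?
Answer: -6752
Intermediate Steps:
a(R) = 164 + R**2 - 122*R (a(R) = (R**2 - 122*R) + 164 = 164 + R**2 - 122*R)
a(-83) - W = (164 + (-83)**2 - 122*(-83)) - 1*23931 = (164 + 6889 + 10126) - 23931 = 17179 - 23931 = -6752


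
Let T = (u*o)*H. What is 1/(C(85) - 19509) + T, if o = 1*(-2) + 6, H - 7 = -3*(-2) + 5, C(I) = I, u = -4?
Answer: -5594113/19424 ≈ -288.00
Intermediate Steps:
H = 18 (H = 7 + (-3*(-2) + 5) = 7 + (6 + 5) = 7 + 11 = 18)
o = 4 (o = -2 + 6 = 4)
T = -288 (T = -4*4*18 = -16*18 = -288)
1/(C(85) - 19509) + T = 1/(85 - 19509) - 288 = 1/(-19424) - 288 = -1/19424 - 288 = -5594113/19424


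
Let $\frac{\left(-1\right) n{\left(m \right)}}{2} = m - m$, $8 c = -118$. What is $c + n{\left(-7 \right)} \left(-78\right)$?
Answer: $- \frac{59}{4} \approx -14.75$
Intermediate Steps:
$c = - \frac{59}{4}$ ($c = \frac{1}{8} \left(-118\right) = - \frac{59}{4} \approx -14.75$)
$n{\left(m \right)} = 0$ ($n{\left(m \right)} = - 2 \left(m - m\right) = \left(-2\right) 0 = 0$)
$c + n{\left(-7 \right)} \left(-78\right) = - \frac{59}{4} + 0 \left(-78\right) = - \frac{59}{4} + 0 = - \frac{59}{4}$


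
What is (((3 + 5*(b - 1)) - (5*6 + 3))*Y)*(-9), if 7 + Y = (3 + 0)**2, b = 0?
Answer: 630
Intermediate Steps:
Y = 2 (Y = -7 + (3 + 0)**2 = -7 + 3**2 = -7 + 9 = 2)
(((3 + 5*(b - 1)) - (5*6 + 3))*Y)*(-9) = (((3 + 5*(0 - 1)) - (5*6 + 3))*2)*(-9) = (((3 + 5*(-1)) - (30 + 3))*2)*(-9) = (((3 - 5) - 1*33)*2)*(-9) = ((-2 - 33)*2)*(-9) = -35*2*(-9) = -70*(-9) = 630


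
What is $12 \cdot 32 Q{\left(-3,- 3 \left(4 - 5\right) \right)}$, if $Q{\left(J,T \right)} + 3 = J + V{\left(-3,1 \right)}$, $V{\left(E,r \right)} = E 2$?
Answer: $-4608$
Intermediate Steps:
$V{\left(E,r \right)} = 2 E$
$Q{\left(J,T \right)} = -9 + J$ ($Q{\left(J,T \right)} = -3 + \left(J + 2 \left(-3\right)\right) = -3 + \left(J - 6\right) = -3 + \left(-6 + J\right) = -9 + J$)
$12 \cdot 32 Q{\left(-3,- 3 \left(4 - 5\right) \right)} = 12 \cdot 32 \left(-9 - 3\right) = 384 \left(-12\right) = -4608$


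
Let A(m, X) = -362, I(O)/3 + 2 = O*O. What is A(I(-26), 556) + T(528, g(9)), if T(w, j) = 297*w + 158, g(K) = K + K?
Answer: 156612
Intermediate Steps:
I(O) = -6 + 3*O² (I(O) = -6 + 3*(O*O) = -6 + 3*O²)
g(K) = 2*K
T(w, j) = 158 + 297*w
A(I(-26), 556) + T(528, g(9)) = -362 + (158 + 297*528) = -362 + (158 + 156816) = -362 + 156974 = 156612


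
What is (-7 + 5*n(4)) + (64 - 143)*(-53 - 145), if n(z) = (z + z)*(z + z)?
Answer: 15955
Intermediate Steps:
n(z) = 4*z² (n(z) = (2*z)*(2*z) = 4*z²)
(-7 + 5*n(4)) + (64 - 143)*(-53 - 145) = (-7 + 5*(4*4²)) + (64 - 143)*(-53 - 145) = (-7 + 5*(4*16)) - 79*(-198) = (-7 + 5*64) + 15642 = (-7 + 320) + 15642 = 313 + 15642 = 15955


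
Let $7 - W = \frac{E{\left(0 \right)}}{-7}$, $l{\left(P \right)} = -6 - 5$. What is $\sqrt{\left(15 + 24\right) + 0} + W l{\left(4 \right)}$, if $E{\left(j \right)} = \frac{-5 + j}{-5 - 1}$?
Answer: $- \frac{3289}{42} + \sqrt{39} \approx -72.065$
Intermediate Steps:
$l{\left(P \right)} = -11$
$E{\left(j \right)} = \frac{5}{6} - \frac{j}{6}$ ($E{\left(j \right)} = \frac{-5 + j}{-6} = \left(-5 + j\right) \left(- \frac{1}{6}\right) = \frac{5}{6} - \frac{j}{6}$)
$W = \frac{299}{42}$ ($W = 7 - \frac{\frac{5}{6} - 0}{-7} = 7 - - \frac{\frac{5}{6} + 0}{7} = 7 - \left(- \frac{1}{7}\right) \frac{5}{6} = 7 - - \frac{5}{42} = 7 + \frac{5}{42} = \frac{299}{42} \approx 7.119$)
$\sqrt{\left(15 + 24\right) + 0} + W l{\left(4 \right)} = \sqrt{\left(15 + 24\right) + 0} + \frac{299}{42} \left(-11\right) = \sqrt{39 + 0} - \frac{3289}{42} = \sqrt{39} - \frac{3289}{42} = - \frac{3289}{42} + \sqrt{39}$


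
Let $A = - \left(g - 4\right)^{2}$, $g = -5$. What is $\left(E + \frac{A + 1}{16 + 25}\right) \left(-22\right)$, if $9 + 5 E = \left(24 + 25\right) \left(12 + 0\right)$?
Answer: $- \frac{513458}{205} \approx -2504.7$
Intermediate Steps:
$A = -81$ ($A = - \left(-5 - 4\right)^{2} = - \left(-9\right)^{2} = \left(-1\right) 81 = -81$)
$E = \frac{579}{5}$ ($E = - \frac{9}{5} + \frac{\left(24 + 25\right) \left(12 + 0\right)}{5} = - \frac{9}{5} + \frac{49 \cdot 12}{5} = - \frac{9}{5} + \frac{1}{5} \cdot 588 = - \frac{9}{5} + \frac{588}{5} = \frac{579}{5} \approx 115.8$)
$\left(E + \frac{A + 1}{16 + 25}\right) \left(-22\right) = \left(\frac{579}{5} + \frac{-81 + 1}{16 + 25}\right) \left(-22\right) = \left(\frac{579}{5} - \frac{80}{41}\right) \left(-22\right) = \frac{23339}{205} \left(-22\right) = - \frac{513458}{205}$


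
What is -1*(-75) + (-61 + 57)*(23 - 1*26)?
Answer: 87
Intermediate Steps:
-1*(-75) + (-61 + 57)*(23 - 1*26) = 75 - 4*(23 - 26) = 75 - 4*(-3) = 75 + 12 = 87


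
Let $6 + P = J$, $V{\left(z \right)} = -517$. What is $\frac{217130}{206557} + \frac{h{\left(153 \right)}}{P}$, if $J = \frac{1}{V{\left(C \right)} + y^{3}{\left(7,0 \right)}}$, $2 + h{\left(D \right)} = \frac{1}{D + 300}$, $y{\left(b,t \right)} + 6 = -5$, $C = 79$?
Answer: $\frac{36824795110}{26605161271} \approx 1.3841$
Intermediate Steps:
$y{\left(b,t \right)} = -11$ ($y{\left(b,t \right)} = -6 - 5 = -11$)
$h{\left(D \right)} = -2 + \frac{1}{300 + D}$ ($h{\left(D \right)} = -2 + \frac{1}{D + 300} = -2 + \frac{1}{300 + D}$)
$J = - \frac{1}{1848}$ ($J = \frac{1}{-517 + \left(-11\right)^{3}} = \frac{1}{-517 - 1331} = \frac{1}{-1848} = - \frac{1}{1848} \approx -0.00054113$)
$P = - \frac{11089}{1848}$ ($P = -6 - \frac{1}{1848} = - \frac{11089}{1848} \approx -6.0005$)
$\frac{217130}{206557} + \frac{h{\left(153 \right)}}{P} = \frac{217130}{206557} + \frac{\frac{1}{300 + 153} \left(-599 - 306\right)}{- \frac{11089}{1848}} = 217130 \cdot \frac{1}{206557} + \frac{-599 - 306}{453} \left(- \frac{1848}{11089}\right) = \frac{217130}{206557} + \frac{1}{453} \left(-905\right) \left(- \frac{1848}{11089}\right) = \frac{217130}{206557} - - \frac{557480}{1674439} = \frac{217130}{206557} + \frac{557480}{1674439} = \frac{36824795110}{26605161271}$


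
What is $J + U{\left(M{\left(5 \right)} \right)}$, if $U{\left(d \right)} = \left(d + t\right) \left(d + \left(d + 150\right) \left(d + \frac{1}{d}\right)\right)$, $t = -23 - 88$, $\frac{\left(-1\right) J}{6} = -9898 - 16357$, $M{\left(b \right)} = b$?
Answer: $71564$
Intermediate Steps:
$J = 157530$ ($J = - 6 \left(-9898 - 16357\right) = \left(-6\right) \left(-26255\right) = 157530$)
$t = -111$
$U{\left(d \right)} = \left(-111 + d\right) \left(d + \left(150 + d\right) \left(d + \frac{1}{d}\right)\right)$ ($U{\left(d \right)} = \left(d - 111\right) \left(d + \left(d + 150\right) \left(d + \frac{1}{d}\right)\right) = \left(-111 + d\right) \left(d + \left(150 + d\right) \left(d + \frac{1}{d}\right)\right)$)
$J + U{\left(M{\left(5 \right)} \right)} = 157530 + \left(39 + 5^{3} - 83800 - \frac{16650}{5} + 40 \cdot 5^{2}\right) = 157530 + \left(39 + 125 - 83800 - 3330 + 40 \cdot 25\right) = 157530 + \left(39 + 125 - 83800 - 3330 + 1000\right) = 157530 - 85966 = 71564$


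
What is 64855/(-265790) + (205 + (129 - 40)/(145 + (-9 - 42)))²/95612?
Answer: 640272234109/3207810518704 ≈ 0.19960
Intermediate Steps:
64855/(-265790) + (205 + (129 - 40)/(145 + (-9 - 42)))²/95612 = 64855*(-1/265790) + (205 + 89/(145 - 51))²*(1/95612) = -1853/7594 + (205 + 89/94)²*(1/95612) = -1853/7594 + (19359/94)²*(1/95612) = -1853/7594 + (374770881/8836)*(1/95612) = -1853/7594 + 374770881/844827632 = 640272234109/3207810518704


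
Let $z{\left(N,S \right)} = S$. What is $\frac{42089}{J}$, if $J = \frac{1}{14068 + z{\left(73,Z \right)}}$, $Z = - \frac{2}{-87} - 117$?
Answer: $\frac{51085060771}{87} \approx 5.8718 \cdot 10^{8}$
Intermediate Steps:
$Z = - \frac{10177}{87}$ ($Z = \left(-2\right) \left(- \frac{1}{87}\right) - 117 = \frac{2}{87} - 117 = - \frac{10177}{87} \approx -116.98$)
$J = \frac{87}{1213739}$ ($J = \frac{1}{14068 - \frac{10177}{87}} = \frac{1}{\frac{1213739}{87}} = \frac{87}{1213739} \approx 7.1679 \cdot 10^{-5}$)
$\frac{42089}{J} = \frac{42089}{\frac{87}{1213739}} = 42089 \cdot \frac{1213739}{87} = \frac{51085060771}{87}$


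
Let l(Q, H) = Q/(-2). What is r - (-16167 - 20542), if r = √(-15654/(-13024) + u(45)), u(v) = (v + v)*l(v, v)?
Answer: 36709 + I*√5363842011/1628 ≈ 36709.0 + 44.987*I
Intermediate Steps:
l(Q, H) = -Q/2 (l(Q, H) = Q*(-½) = -Q/2)
u(v) = -v² (u(v) = (v + v)*(-v/2) = (2*v)*(-v/2) = -v²)
r = I*√5363842011/1628 (r = √(-15654/(-13024) - 1*45²) = √(-15654*(-1/13024) - 1*2025) = √(7827/6512 - 2025) = √(-13178973/6512) = I*√5363842011/1628 ≈ 44.987*I)
r - (-16167 - 20542) = I*√5363842011/1628 - (-16167 - 20542) = I*√5363842011/1628 - 1*(-36709) = I*√5363842011/1628 + 36709 = 36709 + I*√5363842011/1628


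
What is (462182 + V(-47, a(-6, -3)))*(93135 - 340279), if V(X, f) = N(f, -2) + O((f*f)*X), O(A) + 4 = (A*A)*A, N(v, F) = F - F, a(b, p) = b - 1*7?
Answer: 123852095370685576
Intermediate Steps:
a(b, p) = -7 + b (a(b, p) = b - 7 = -7 + b)
N(v, F) = 0
O(A) = -4 + A³ (O(A) = -4 + (A*A)*A = -4 + A²*A = -4 + A³)
V(X, f) = -4 + X³*f⁶ (V(X, f) = 0 + (-4 + ((f*f)*X)³) = 0 + (-4 + (f²*X)³) = 0 + (-4 + (X*f²)³) = 0 + (-4 + X³*f⁶) = -4 + X³*f⁶)
(462182 + V(-47, a(-6, -3)))*(93135 - 340279) = (462182 + (-4 + (-47)³*(-7 - 6)⁶))*(93135 - 340279) = (462182 + (-4 - 103823*(-13)⁶))*(-247144) = (462182 + (-4 - 103823*4826809))*(-247144) = (462182 + (-4 - 501133790807))*(-247144) = (462182 - 501133790811)*(-247144) = -501133328629*(-247144) = 123852095370685576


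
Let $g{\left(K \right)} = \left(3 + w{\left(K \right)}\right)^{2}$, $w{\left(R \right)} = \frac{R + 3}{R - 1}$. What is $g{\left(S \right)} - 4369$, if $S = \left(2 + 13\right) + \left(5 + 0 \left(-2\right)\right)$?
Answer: $- \frac{1570809}{361} \approx -4351.3$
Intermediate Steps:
$w{\left(R \right)} = \frac{3 + R}{-1 + R}$
$S = 20$ ($S = 15 + \left(5 + 0\right) = 15 + 5 = 20$)
$g{\left(K \right)} = \left(3 + \frac{3 + K}{-1 + K}\right)^{2}$
$g{\left(S \right)} - 4369 = \frac{16 \cdot 20^{2}}{\left(-1 + 20\right)^{2}} - 4369 = 16 \cdot 400 \cdot \frac{1}{361} - 4369 = \frac{6400}{361} - 4369 = - \frac{1570809}{361}$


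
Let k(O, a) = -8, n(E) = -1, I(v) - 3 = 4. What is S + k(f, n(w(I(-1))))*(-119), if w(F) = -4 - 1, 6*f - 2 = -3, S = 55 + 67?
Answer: 1074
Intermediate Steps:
S = 122
I(v) = 7 (I(v) = 3 + 4 = 7)
f = -⅙ (f = ⅓ + (⅙)*(-3) = ⅓ - ½ = -⅙ ≈ -0.16667)
w(F) = -5
S + k(f, n(w(I(-1))))*(-119) = 122 - 8*(-119) = 122 + 952 = 1074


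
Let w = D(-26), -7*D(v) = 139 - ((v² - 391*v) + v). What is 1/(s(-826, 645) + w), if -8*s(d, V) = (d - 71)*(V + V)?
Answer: 28/4092663 ≈ 6.8415e-6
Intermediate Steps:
s(d, V) = -V*(-71 + d)/4 (s(d, V) = -(d - 71)*(V + V)/8 = -(-71 + d)*2*V/8 = -V*(-71 + d)/4)
D(v) = -139/7 - 390*v/7 + v²/7 (D(v) = -(139 - ((v² - 391*v) + v))/7 = -(139 - (v² - 390*v))/7 = -(139 + (-v² + 390*v))/7 = -(139 - v² + 390*v)/7 = -139/7 - 390*v/7 + v²/7)
w = 10677/7 (w = -139/7 - 390/7*(-26) + (⅐)*(-26)² = -139/7 + 10140/7 + (⅐)*676 = -139/7 + 10140/7 + 676/7 = 10677/7 ≈ 1525.3)
1/(s(-826, 645) + w) = 1/((¼)*645*(71 - 1*(-826)) + 10677/7) = 1/((¼)*645*(71 + 826) + 10677/7) = 1/((¼)*645*897 + 10677/7) = 1/(578565/4 + 10677/7) = 1/(4092663/28) = 28/4092663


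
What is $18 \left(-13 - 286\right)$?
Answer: $-5382$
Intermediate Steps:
$18 \left(-13 - 286\right) = 18 \left(-299\right) = -5382$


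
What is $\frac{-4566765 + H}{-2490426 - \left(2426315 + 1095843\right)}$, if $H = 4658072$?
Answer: $- \frac{91307}{6012584} \approx -0.015186$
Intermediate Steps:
$\frac{-4566765 + H}{-2490426 - \left(2426315 + 1095843\right)} = \frac{-4566765 + 4658072}{-2490426 - \left(2426315 + 1095843\right)} = \frac{91307}{-2490426 - 3522158} = \frac{91307}{-6012584} = 91307 \left(- \frac{1}{6012584}\right) = - \frac{91307}{6012584}$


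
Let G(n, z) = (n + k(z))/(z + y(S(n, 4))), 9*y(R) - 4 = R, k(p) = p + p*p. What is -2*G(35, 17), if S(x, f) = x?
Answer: -1023/32 ≈ -31.969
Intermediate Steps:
k(p) = p + p**2
y(R) = 4/9 + R/9
G(n, z) = (n + z*(1 + z))/(4/9 + z + n/9) (G(n, z) = (n + z*(1 + z))/(z + (4/9 + n/9)) = (n + z*(1 + z))/(4/9 + z + n/9))
-2*G(35, 17) = -18*(35 + 17*(1 + 17))/(4 + 35 + 9*17) = -18*(35 + 17*18)/(4 + 35 + 153) = -18*(35 + 306)/192 = -18*341/192 = -2*1023/64 = -1023/32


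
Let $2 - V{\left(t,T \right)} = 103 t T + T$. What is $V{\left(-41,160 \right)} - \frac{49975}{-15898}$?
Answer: $\frac{10739498731}{15898} \approx 6.7553 \cdot 10^{5}$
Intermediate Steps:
$V{\left(t,T \right)} = 2 - T - 103 T t$ ($V{\left(t,T \right)} = 2 - \left(103 t T + T\right) = 2 - \left(103 T t + T\right) = 2 - \left(T + 103 T t\right) = 2 - T - 103 T t$)
$V{\left(-41,160 \right)} - \frac{49975}{-15898} = \left(2 - 160 - 16480 \left(-41\right)\right) - \frac{49975}{-15898} = \left(2 - 160 + 675680\right) - 49975 \left(- \frac{1}{15898}\right) = 675522 - - \frac{49975}{15898} = 675522 + \frac{49975}{15898} = \frac{10739498731}{15898}$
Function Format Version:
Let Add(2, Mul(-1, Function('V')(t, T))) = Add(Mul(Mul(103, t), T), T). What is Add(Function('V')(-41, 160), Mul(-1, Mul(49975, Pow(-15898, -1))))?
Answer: Rational(10739498731, 15898) ≈ 6.7553e+5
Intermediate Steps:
Function('V')(t, T) = Add(2, Mul(-1, T), Mul(-103, T, t)) (Function('V')(t, T) = Add(2, Mul(-1, Add(Mul(Mul(103, t), T), T))) = Add(2, Mul(-1, Add(Mul(103, T, t), T))) = Add(2, Mul(-1, Add(T, Mul(103, T, t)))) = Add(2, Add(Mul(-1, T), Mul(-103, T, t))) = Add(2, Mul(-1, T), Mul(-103, T, t)))
Add(Function('V')(-41, 160), Mul(-1, Mul(49975, Pow(-15898, -1)))) = Add(Add(2, Mul(-1, 160), Mul(-103, 160, -41)), Mul(-1, Mul(49975, Pow(-15898, -1)))) = Add(Add(2, -160, 675680), Mul(-1, Mul(49975, Rational(-1, 15898)))) = Add(675522, Mul(-1, Rational(-49975, 15898))) = Add(675522, Rational(49975, 15898)) = Rational(10739498731, 15898)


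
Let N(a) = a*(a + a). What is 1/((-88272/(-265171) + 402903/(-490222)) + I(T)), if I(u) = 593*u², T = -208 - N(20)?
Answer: 129992657962/78323949927999114795 ≈ 1.6597e-9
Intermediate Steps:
N(a) = 2*a² (N(a) = a*(2*a) = 2*a²)
T = -1008 (T = -208 - 2*20² = -208 - 2*400 = -208 - 1*800 = -208 - 800 = -1008)
1/((-88272/(-265171) + 402903/(-490222)) + I(T)) = 1/((-88272/(-265171) + 402903/(-490222)) + 593*(-1008)²) = 1/((-88272*(-1/265171) + 402903*(-1/490222)) + 593*1016064) = 1/((88272/265171 - 402903/490222) + 602525952) = 1/(-63565315029/129992657962 + 602525952) = 1/(78323949927999114795/129992657962) = 129992657962/78323949927999114795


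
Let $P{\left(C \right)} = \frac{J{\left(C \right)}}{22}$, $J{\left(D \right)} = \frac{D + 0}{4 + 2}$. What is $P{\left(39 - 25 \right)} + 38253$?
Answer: $\frac{2524705}{66} \approx 38253.0$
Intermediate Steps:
$J{\left(D \right)} = \frac{D}{6}$
$P{\left(C \right)} = \frac{C}{132}$ ($P{\left(C \right)} = \frac{\frac{1}{6} C}{22} = \frac{C}{6} \cdot \frac{1}{22} = \frac{C}{132}$)
$P{\left(39 - 25 \right)} + 38253 = \frac{39 - 25}{132} + 38253 = \frac{1}{132} \cdot 14 + 38253 = \frac{7}{66} + 38253 = \frac{2524705}{66}$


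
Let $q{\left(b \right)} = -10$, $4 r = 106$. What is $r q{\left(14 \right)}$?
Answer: $-265$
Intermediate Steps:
$r = \frac{53}{2}$ ($r = \frac{1}{4} \cdot 106 = \frac{53}{2} \approx 26.5$)
$r q{\left(14 \right)} = \frac{53}{2} \left(-10\right) = -265$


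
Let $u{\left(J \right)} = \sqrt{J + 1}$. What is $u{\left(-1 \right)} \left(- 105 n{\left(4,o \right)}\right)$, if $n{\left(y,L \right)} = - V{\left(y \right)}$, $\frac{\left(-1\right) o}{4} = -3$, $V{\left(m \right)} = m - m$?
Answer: $0$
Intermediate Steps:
$u{\left(J \right)} = \sqrt{1 + J}$
$V{\left(m \right)} = 0$
$o = 12$ ($o = \left(-4\right) \left(-3\right) = 12$)
$n{\left(y,L \right)} = 0$ ($n{\left(y,L \right)} = \left(-1\right) 0 = 0$)
$u{\left(-1 \right)} \left(- 105 n{\left(4,o \right)}\right) = \sqrt{1 - 1} \left(\left(-105\right) 0\right) = \sqrt{0} \cdot 0 = 0 \cdot 0 = 0$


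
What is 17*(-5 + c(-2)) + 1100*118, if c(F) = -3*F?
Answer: 129817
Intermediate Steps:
17*(-5 + c(-2)) + 1100*118 = 17*(-5 - 3*(-2)) + 1100*118 = 17*(-5 + 6) + 129800 = 17*1 + 129800 = 17 + 129800 = 129817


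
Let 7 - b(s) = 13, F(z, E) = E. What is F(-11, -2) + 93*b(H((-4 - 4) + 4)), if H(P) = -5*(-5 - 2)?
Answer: -560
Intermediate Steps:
H(P) = 35 (H(P) = -5*(-7) = 35)
b(s) = -6 (b(s) = 7 - 1*13 = 7 - 13 = -6)
F(-11, -2) + 93*b(H((-4 - 4) + 4)) = -2 + 93*(-6) = -2 - 558 = -560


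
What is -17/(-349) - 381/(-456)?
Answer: 46907/53048 ≈ 0.88424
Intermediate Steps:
-17/(-349) - 381/(-456) = -17*(-1/349) - 381*(-1/456) = 17/349 + 127/152 = 46907/53048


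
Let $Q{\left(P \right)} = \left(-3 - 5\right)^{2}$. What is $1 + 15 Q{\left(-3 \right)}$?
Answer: $961$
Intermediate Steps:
$Q{\left(P \right)} = 64$ ($Q{\left(P \right)} = \left(-8\right)^{2} = 64$)
$1 + 15 Q{\left(-3 \right)} = 1 + 15 \cdot 64 = 1 + 960 = 961$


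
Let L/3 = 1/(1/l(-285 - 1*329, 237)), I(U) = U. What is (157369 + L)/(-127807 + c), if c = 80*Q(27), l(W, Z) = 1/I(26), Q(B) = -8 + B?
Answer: -4091597/3283462 ≈ -1.2461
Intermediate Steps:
l(W, Z) = 1/26
L = 3/26 (L = 3/(1/(1/26)) = 3/26 ≈ 0.11538)
c = 1520 (c = 80*(-8 + 27) = 80*19 = 1520)
(157369 + L)/(-127807 + c) = (157369 + 3/26)/(-127807 + 1520) = (4091597/26)/(-126287) = (4091597/26)*(-1/126287) = -4091597/3283462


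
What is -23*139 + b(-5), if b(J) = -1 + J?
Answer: -3203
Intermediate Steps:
-23*139 + b(-5) = -23*139 + (-1 - 5) = -3197 - 6 = -3203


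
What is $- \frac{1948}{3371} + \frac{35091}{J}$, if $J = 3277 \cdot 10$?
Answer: $\frac{54455801}{110467670} \approx 0.49296$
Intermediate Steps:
$J = 32770$
$- \frac{1948}{3371} + \frac{35091}{J} = - \frac{1948}{3371} + \frac{35091}{32770} = \frac{54455801}{110467670}$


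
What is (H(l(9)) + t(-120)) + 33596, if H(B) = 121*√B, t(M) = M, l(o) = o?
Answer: 33839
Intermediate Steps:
(H(l(9)) + t(-120)) + 33596 = (121*√9 - 120) + 33596 = (121*3 - 120) + 33596 = (363 - 120) + 33596 = 243 + 33596 = 33839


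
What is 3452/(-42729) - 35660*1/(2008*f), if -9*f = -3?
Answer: -1144520009/21449958 ≈ -53.358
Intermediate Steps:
f = ⅓ (f = -⅑*(-3) = ⅓ ≈ 0.33333)
3452/(-42729) - 35660*1/(2008*f) = 3452/(-42729) - 35660/(502*(-4*⅓*(-1))) = 3452*(-1/42729) - 35660/(502*(-4/3*(-1))) = -3452/42729 - 35660/(502*(4/3)) = -3452/42729 - 35660/2008/3 = -3452/42729 - 35660*3/2008 = -3452/42729 - 26745/502 = -1144520009/21449958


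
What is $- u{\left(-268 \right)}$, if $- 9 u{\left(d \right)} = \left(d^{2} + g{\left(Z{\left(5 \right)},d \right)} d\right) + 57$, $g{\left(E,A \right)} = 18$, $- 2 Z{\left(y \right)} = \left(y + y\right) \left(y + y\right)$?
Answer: $\frac{67057}{9} \approx 7450.8$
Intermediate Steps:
$Z{\left(y \right)} = - 2 y^{2}$ ($Z{\left(y \right)} = - \frac{\left(y + y\right) \left(y + y\right)}{2} = - \frac{2 y 2 y}{2} = - \frac{4 y^{2}}{2} = - 2 y^{2}$)
$u{\left(d \right)} = - \frac{19}{3} - 2 d - \frac{d^{2}}{9}$ ($u{\left(d \right)} = - \frac{\left(d^{2} + 18 d\right) + 57}{9} = - \frac{57 + d^{2} + 18 d}{9} = - \frac{19}{3} - 2 d - \frac{d^{2}}{9}$)
$- u{\left(-268 \right)} = - (- \frac{19}{3} - -536 - \frac{\left(-268\right)^{2}}{9}) = - (- \frac{19}{3} + 536 - \frac{71824}{9}) = \left(-1\right) \left(- \frac{67057}{9}\right) = \frac{67057}{9}$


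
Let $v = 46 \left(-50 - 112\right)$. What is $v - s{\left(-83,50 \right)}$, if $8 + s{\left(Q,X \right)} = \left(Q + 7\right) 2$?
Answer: $-7292$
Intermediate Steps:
$s{\left(Q,X \right)} = 6 + 2 Q$ ($s{\left(Q,X \right)} = -8 + \left(Q + 7\right) 2 = -8 + \left(7 + Q\right) 2 = -8 + \left(14 + 2 Q\right) = 6 + 2 Q$)
$v = -7452$ ($v = 46 \left(-162\right) = -7452$)
$v - s{\left(-83,50 \right)} = -7452 - \left(6 + 2 \left(-83\right)\right) = -7452 - \left(6 - 166\right) = -7452 - -160 = -7452 + 160 = -7292$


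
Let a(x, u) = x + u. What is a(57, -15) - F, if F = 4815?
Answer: -4773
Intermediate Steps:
a(x, u) = u + x
a(57, -15) - F = (-15 + 57) - 1*4815 = 42 - 4815 = -4773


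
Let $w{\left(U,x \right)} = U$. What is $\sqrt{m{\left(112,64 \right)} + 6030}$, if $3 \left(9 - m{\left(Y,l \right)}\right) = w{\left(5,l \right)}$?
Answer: $\frac{8 \sqrt{849}}{3} \approx 77.7$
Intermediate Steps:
$m{\left(Y,l \right)} = \frac{22}{3}$ ($m{\left(Y,l \right)} = 9 - \frac{5}{3} = \frac{22}{3}$)
$\sqrt{m{\left(112,64 \right)} + 6030} = \sqrt{\frac{22}{3} + 6030} = \sqrt{\frac{18112}{3}} = \frac{8 \sqrt{849}}{3}$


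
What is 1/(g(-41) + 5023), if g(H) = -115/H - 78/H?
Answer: 41/206136 ≈ 0.00019890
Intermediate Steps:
g(H) = -193/H
1/(g(-41) + 5023) = 1/(-193/(-41) + 5023) = 1/(-193*(-1/41) + 5023) = 1/(193/41 + 5023) = 1/(206136/41) = 41/206136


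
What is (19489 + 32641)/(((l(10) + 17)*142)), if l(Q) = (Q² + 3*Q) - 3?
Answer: 26065/10224 ≈ 2.5494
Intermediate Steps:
l(Q) = -3 + Q² + 3*Q
(19489 + 32641)/(((l(10) + 17)*142)) = (19489 + 32641)/((((-3 + 10² + 3*10) + 17)*142)) = 52130/((((-3 + 100 + 30) + 17)*142)) = 52130/(((127 + 17)*142)) = 52130/((144*142)) = 52130/20448 = 52130*(1/20448) = 26065/10224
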